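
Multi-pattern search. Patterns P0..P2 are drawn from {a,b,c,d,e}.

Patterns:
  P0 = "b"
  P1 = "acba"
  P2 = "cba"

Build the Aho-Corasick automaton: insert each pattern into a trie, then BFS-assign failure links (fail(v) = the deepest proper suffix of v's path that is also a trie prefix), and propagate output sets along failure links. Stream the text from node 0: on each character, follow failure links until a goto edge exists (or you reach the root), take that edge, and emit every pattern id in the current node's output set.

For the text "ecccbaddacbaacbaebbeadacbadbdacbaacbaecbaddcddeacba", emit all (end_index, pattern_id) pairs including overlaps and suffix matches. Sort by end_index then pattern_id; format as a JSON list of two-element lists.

Construct AC machine:
Trie (insert patterns):
  n0 'ε': a→2 b→1 c→6
  n1 'b': ·  [P0 ends]
  n2 'a': c→3
  n3 'ac': b→4
  n4 'acb': a→5
  n5 'acba': ·  [P1 ends]
  n6 'c': b→7
  n7 'cb': a→8
  n8 'cba': ·  [P2 ends]

BFS fail/out derivation:
  n1('b'): parent n0 fail=0; on 'b' 0 → fail=0;  out {0}∪∅={0}
  n2('a'): parent n0 fail=0; on 'a' 0 → fail=0;  out ∅∪∅=∅
  n6('c'): parent n0 fail=0; on 'c' 0 → fail=0;  out ∅∪∅=∅
  n3('ac'): parent n2 fail=0; on 'c' 0 → fail=6;  out ∅∪∅=∅
  n7('cb'): parent n6 fail=0; on 'b' 0 → fail=1;  out ∅∪{0}={0}
  n4('acb'): parent n3 fail=6; on 'b' 6 → fail=7;  out ∅∪{0}={0}
  n8('cba'): parent n7 fail=1; on 'a' 1→0 → fail=2;  out {2}∪∅={2}
  n5('acba'): parent n4 fail=7; on 'a' 7 → fail=8;  out {1}∪{2}={1,2}

Text stream:
pos 0 'e': at 0
pos 1 'c': at 6
pos 2 'c': at 6 ·f
pos 3 'c': at 6 ·f
pos 4 'b': at 7  → match P0@[4:4]
pos 5 'a': at 8  → match P2@[3:5]
pos 6 'd': at 0 ·f
pos 7 'd': at 0
pos 8 'a': at 2
pos 9 'c': at 3
pos 10 'b': at 4  → match P0@[10:10]
pos 11 'a': at 5  → match P1@[8:11],P2@[9:11]
pos 12 'a': at 2 ·f
pos 13 'c': at 3
pos 14 'b': at 4  → match P0@[14:14]
pos 15 'a': at 5  → match P1@[12:15],P2@[13:15]
pos 16 'e': at 0 ·f
pos 17 'b': at 1  → match P0@[17:17]
pos 18 'b': at 1 ·f  → match P0@[18:18]
pos 19 'e': at 0 ·f
pos 20 'a': at 2
pos 21 'd': at 0 ·f
pos 22 'a': at 2
pos 23 'c': at 3
pos 24 'b': at 4  → match P0@[24:24]
pos 25 'a': at 5  → match P1@[22:25],P2@[23:25]
pos 26 'd': at 0 ·f
pos 27 'b': at 1  → match P0@[27:27]
pos 28 'd': at 0 ·f
pos 29 'a': at 2
pos 30 'c': at 3
pos 31 'b': at 4  → match P0@[31:31]
pos 32 'a': at 5  → match P1@[29:32],P2@[30:32]
pos 33 'a': at 2 ·f
pos 34 'c': at 3
pos 35 'b': at 4  → match P0@[35:35]
pos 36 'a': at 5  → match P1@[33:36],P2@[34:36]
pos 37 'e': at 0 ·f
pos 38 'c': at 6
pos 39 'b': at 7  → match P0@[39:39]
pos 40 'a': at 8  → match P2@[38:40]
pos 41 'd': at 0 ·f
pos 42 'd': at 0
pos 43 'c': at 6
pos 44 'd': at 0 ·f
pos 45 'd': at 0
pos 46 'e': at 0
pos 47 'a': at 2
pos 48 'c': at 3
pos 49 'b': at 4  → match P0@[49:49]
pos 50 'a': at 5  → match P1@[47:50],P2@[48:50]

Matches: [[4,0],[5,2],[10,0],[11,1],[11,2],[14,0],[15,1],[15,2],[17,0],[18,0],[24,0],[25,1],[25,2],[27,0],[31,0],[32,1],[32,2],[35,0],[36,1],[36,2],[39,0],[40,2],[49,0],[50,1],[50,2]]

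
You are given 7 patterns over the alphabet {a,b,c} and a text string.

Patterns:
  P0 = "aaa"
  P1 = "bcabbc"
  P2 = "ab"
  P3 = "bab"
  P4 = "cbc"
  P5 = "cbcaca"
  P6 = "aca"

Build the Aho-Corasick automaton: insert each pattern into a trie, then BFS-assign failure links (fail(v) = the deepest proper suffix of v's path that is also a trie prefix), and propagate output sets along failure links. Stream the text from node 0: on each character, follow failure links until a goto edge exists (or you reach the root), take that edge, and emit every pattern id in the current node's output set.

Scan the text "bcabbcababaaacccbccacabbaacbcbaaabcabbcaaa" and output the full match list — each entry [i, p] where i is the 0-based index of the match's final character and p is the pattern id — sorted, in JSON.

Construct AC machine:
Trie nodes:
  0='ε' goto a→1 b→4 c→13
  1='a' goto a→2 b→10 c→19
  2='aa' goto a→3
  3='aaa' goto ·  ←P0
  4='b' goto a→11 c→5
  5='bc' goto a→6
  6='bca' goto b→7
  7='bcab' goto b→8
  8='bcabb' goto c→9
  9='bcabbc' goto ·  ←P1
  10='ab' goto ·  ←P2
  11='ba' goto b→12
  12='bab' goto ·  ←P3
  13='c' goto b→14
  14='cb' goto c→15
  15='cbc' goto a→16  ←P4
  16='cbca' goto c→17
  17='cbcac' goto a→18
  18='cbcaca' goto ·  ←P5
  19='ac' goto a→20
  20='aca' goto ·  ←P6

Failure links (BFS by depth):
  n1('a'): parent n0 fail=0; on 'a' 0 → fail=0;  out ∅∪∅=∅
  n4('b'): parent n0 fail=0; on 'b' 0 → fail=0;  out ∅∪∅=∅
  n13('c'): parent n0 fail=0; on 'c' 0 → fail=0;  out ∅∪∅=∅
  n2('aa'): parent n1 fail=0; on 'a' 0 → fail=1;  out ∅∪∅=∅
  n5('bc'): parent n4 fail=0; on 'c' 0 → fail=13;  out ∅∪∅=∅
  n10('ab'): parent n1 fail=0; on 'b' 0 → fail=4;  out {2}∪∅={2}
  n11('ba'): parent n4 fail=0; on 'a' 0 → fail=1;  out ∅∪∅=∅
  n14('cb'): parent n13 fail=0; on 'b' 0 → fail=4;  out ∅∪∅=∅
  n19('ac'): parent n1 fail=0; on 'c' 0 → fail=13;  out ∅∪∅=∅
  n3('aaa'): parent n2 fail=1; on 'a' 1 → fail=2;  out {0}∪∅={0}
  n6('bca'): parent n5 fail=13; on 'a' 13→0 → fail=1;  out ∅∪∅=∅
  n12('bab'): parent n11 fail=1; on 'b' 1 → fail=10;  out {3}∪{2}={2,3}
  n15('cbc'): parent n14 fail=4; on 'c' 4 → fail=5;  out {4}∪∅={4}
  n20('aca'): parent n19 fail=13; on 'a' 13→0 → fail=1;  out {6}∪∅={6}
  n7('bcab'): parent n6 fail=1; on 'b' 1 → fail=10;  out ∅∪{2}={2}
  n16('cbca'): parent n15 fail=5; on 'a' 5 → fail=6;  out ∅∪∅=∅
  n8('bcabb'): parent n7 fail=10; on 'b' 10→4→0 → fail=4;  out ∅∪∅=∅
  n17('cbcac'): parent n16 fail=6; on 'c' 6→1 → fail=19;  out ∅∪∅=∅
  n9('bcabbc'): parent n8 fail=4; on 'c' 4 → fail=5;  out {1}∪∅={1}
  n18('cbcaca'): parent n17 fail=19; on 'a' 19 → fail=20;  out {5}∪{6}={5,6}

Scan:
i=0 'b': node 0→4
i=1 'c': node 4→5
i=2 'a': node 5→6
i=3 'b': node 6→7  → match P2@[2:3]
i=4 'b': node 7→8
i=5 'c': node 8→9  → match P1@[0:5]
i=6 'a': node 9→6 (fail-walked)
i=7 'b': node 6→7  → match P2@[6:7]
i=8 'a': node 7→11 (fail-walked)
i=9 'b': node 11→12  → match P2@[8:9],P3@[7:9]
i=10 'a': node 12→11 (fail-walked)
i=11 'a': node 11→2 (fail-walked)
i=12 'a': node 2→3  → match P0@[10:12]
i=13 'c': node 3→19 (fail-walked)
i=14 'c': node 19→13 (fail-walked)
i=15 'c': node 13→13 (fail-walked)
i=16 'b': node 13→14
i=17 'c': node 14→15  → match P4@[15:17]
i=18 'c': node 15→13 (fail-walked)
i=19 'a': node 13→1 (fail-walked)
i=20 'c': node 1→19
i=21 'a': node 19→20  → match P6@[19:21]
i=22 'b': node 20→10 (fail-walked)  → match P2@[21:22]
i=23 'b': node 10→4 (fail-walked)
i=24 'a': node 4→11
i=25 'a': node 11→2 (fail-walked)
i=26 'c': node 2→19 (fail-walked)
i=27 'b': node 19→14 (fail-walked)
i=28 'c': node 14→15  → match P4@[26:28]
i=29 'b': node 15→14 (fail-walked)
i=30 'a': node 14→11 (fail-walked)
i=31 'a': node 11→2 (fail-walked)
i=32 'a': node 2→3  → match P0@[30:32]
i=33 'b': node 3→10 (fail-walked)  → match P2@[32:33]
i=34 'c': node 10→5 (fail-walked)
i=35 'a': node 5→6
i=36 'b': node 6→7  → match P2@[35:36]
i=37 'b': node 7→8
i=38 'c': node 8→9  → match P1@[33:38]
i=39 'a': node 9→6 (fail-walked)
i=40 'a': node 6→2 (fail-walked)
i=41 'a': node 2→3  → match P0@[39:41]

Result: [[3,2],[5,1],[7,2],[9,2],[9,3],[12,0],[17,4],[21,6],[22,2],[28,4],[32,0],[33,2],[36,2],[38,1],[41,0]]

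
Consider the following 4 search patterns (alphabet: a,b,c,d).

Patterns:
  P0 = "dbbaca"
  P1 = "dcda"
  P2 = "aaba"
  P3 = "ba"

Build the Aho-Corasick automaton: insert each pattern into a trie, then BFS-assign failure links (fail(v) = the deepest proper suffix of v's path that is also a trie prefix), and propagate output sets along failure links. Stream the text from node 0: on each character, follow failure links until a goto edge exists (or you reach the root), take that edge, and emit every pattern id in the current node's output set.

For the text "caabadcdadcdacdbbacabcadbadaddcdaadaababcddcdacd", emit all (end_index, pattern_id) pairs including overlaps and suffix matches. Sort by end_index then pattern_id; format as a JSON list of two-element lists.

Build:
Trie (insert patterns):
  0='ε' goto a→10 b→14 d→1
  1='d' goto b→2 c→7
  2='db' goto b→3
  3='dbb' goto a→4
  4='dbba' goto c→5
  5='dbbac' goto a→6
  6='dbbaca' goto ·  ←P0
  7='dc' goto d→8
  8='dcd' goto a→9
  9='dcda' goto ·  ←P1
  10='a' goto a→11
  11='aa' goto b→12
  12='aab' goto a→13
  13='aaba' goto ·  ←P2
  14='b' goto a→15
  15='ba' goto ·  ←P3

Failure links (BFS by depth):
  fail(1) 'd': from fail(0)=0 chase 'd': 0 ⇒ 0;  out=∅∪out(0)=∅
  fail(10) 'a': from fail(0)=0 chase 'a': 0 ⇒ 0;  out=∅∪out(0)=∅
  fail(14) 'b': from fail(0)=0 chase 'b': 0 ⇒ 0;  out=∅∪out(0)=∅
  fail(2) 'db': from fail(1)=0 chase 'b': 0 ⇒ 14;  out=∅∪out(14)=∅
  fail(7) 'dc': from fail(1)=0 chase 'c': 0 ⇒ 0;  out=∅∪out(0)=∅
  fail(11) 'aa': from fail(10)=0 chase 'a': 0 ⇒ 10;  out=∅∪out(10)=∅
  fail(15) 'ba': from fail(14)=0 chase 'a': 0 ⇒ 10;  out={3}∪out(10)={3}
  fail(3) 'dbb': from fail(2)=14 chase 'b': 14→0 ⇒ 14;  out=∅∪out(14)=∅
  fail(8) 'dcd': from fail(7)=0 chase 'd': 0 ⇒ 1;  out=∅∪out(1)=∅
  fail(12) 'aab': from fail(11)=10 chase 'b': 10→0 ⇒ 14;  out=∅∪out(14)=∅
  fail(4) 'dbba': from fail(3)=14 chase 'a': 14 ⇒ 15;  out=∅∪out(15)={3}
  fail(9) 'dcda': from fail(8)=1 chase 'a': 1→0 ⇒ 10;  out={1}∪out(10)={1}
  fail(13) 'aaba': from fail(12)=14 chase 'a': 14 ⇒ 15;  out={2}∪out(15)={2,3}
  fail(5) 'dbbac': from fail(4)=15 chase 'c': 15→10→0 ⇒ 0;  out=∅∪out(0)=∅
  fail(6) 'dbbaca': from fail(5)=0 chase 'a': 0 ⇒ 10;  out={0}∪out(10)={0}

Text stream:
i=0 'c': node 0→0
i=1 'a': node 0→10
i=2 'a': node 10→11
i=3 'b': node 11→12
i=4 'a': node 12→13  → match P2@[1:4],P3@[3:4]
i=5 'd': node 13→1 ·f
i=6 'c': node 1→7
i=7 'd': node 7→8
i=8 'a': node 8→9  → match P1@[5:8]
i=9 'd': node 9→1 ·f
i=10 'c': node 1→7
i=11 'd': node 7→8
i=12 'a': node 8→9  → match P1@[9:12]
i=13 'c': node 9→0 ·f
i=14 'd': node 0→1
i=15 'b': node 1→2
i=16 'b': node 2→3
i=17 'a': node 3→4  → match P3@[16:17]
i=18 'c': node 4→5
i=19 'a': node 5→6  → match P0@[14:19]
i=20 'b': node 6→14 ·f
i=21 'c': node 14→0 ·f
i=22 'a': node 0→10
i=23 'd': node 10→1 ·f
i=24 'b': node 1→2
i=25 'a': node 2→15 ·f  → match P3@[24:25]
i=26 'd': node 15→1 ·f
i=27 'a': node 1→10 ·f
i=28 'd': node 10→1 ·f
i=29 'd': node 1→1 ·f
i=30 'c': node 1→7
i=31 'd': node 7→8
i=32 'a': node 8→9  → match P1@[29:32]
i=33 'a': node 9→11 ·f
i=34 'd': node 11→1 ·f
i=35 'a': node 1→10 ·f
i=36 'a': node 10→11
i=37 'b': node 11→12
i=38 'a': node 12→13  → match P2@[35:38],P3@[37:38]
i=39 'b': node 13→14 ·f
i=40 'c': node 14→0 ·f
i=41 'd': node 0→1
i=42 'd': node 1→1 ·f
i=43 'c': node 1→7
i=44 'd': node 7→8
i=45 'a': node 8→9  → match P1@[42:45]
i=46 'c': node 9→0 ·f
i=47 'd': node 0→1

Result: [[4,2],[4,3],[8,1],[12,1],[17,3],[19,0],[25,3],[32,1],[38,2],[38,3],[45,1]]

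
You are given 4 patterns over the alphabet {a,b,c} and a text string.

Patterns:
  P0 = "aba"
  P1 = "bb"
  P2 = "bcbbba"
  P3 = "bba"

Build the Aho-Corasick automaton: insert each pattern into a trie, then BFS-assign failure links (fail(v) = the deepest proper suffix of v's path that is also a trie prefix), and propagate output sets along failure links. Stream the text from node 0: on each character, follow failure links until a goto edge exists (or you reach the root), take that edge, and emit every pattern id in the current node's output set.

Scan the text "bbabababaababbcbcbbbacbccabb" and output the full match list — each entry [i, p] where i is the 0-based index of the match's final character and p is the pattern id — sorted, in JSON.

Construct AC machine:
Trie (insert patterns):
  n0 'ε': a→1 b→4
  n1 'a': b→2
  n2 'ab': a→3
  n3 'aba': ·  [P0 ends]
  n4 'b': b→5 c→6
  n5 'bb': a→11  [P1 ends]
  n6 'bc': b→7
  n7 'bcb': b→8
  n8 'bcbb': b→9
  n9 'bcbbb': a→10
  n10 'bcbbba': ·  [P2 ends]
  n11 'bba': ·  [P3 ends]

Failure links (BFS by depth):
  fail(1) 'a': from fail(0)=0 chase 'a': 0 ⇒ 0;  out=∅∪out(0)=∅
  fail(4) 'b': from fail(0)=0 chase 'b': 0 ⇒ 0;  out=∅∪out(0)=∅
  fail(2) 'ab': from fail(1)=0 chase 'b': 0 ⇒ 4;  out=∅∪out(4)=∅
  fail(5) 'bb': from fail(4)=0 chase 'b': 0 ⇒ 4;  out={1}∪out(4)={1}
  fail(6) 'bc': from fail(4)=0 chase 'c': 0 ⇒ 0;  out=∅∪out(0)=∅
  fail(3) 'aba': from fail(2)=4 chase 'a': 4→0 ⇒ 1;  out={0}∪out(1)={0}
  fail(7) 'bcb': from fail(6)=0 chase 'b': 0 ⇒ 4;  out=∅∪out(4)=∅
  fail(11) 'bba': from fail(5)=4 chase 'a': 4→0 ⇒ 1;  out={3}∪out(1)={3}
  fail(8) 'bcbb': from fail(7)=4 chase 'b': 4 ⇒ 5;  out=∅∪out(5)={1}
  fail(9) 'bcbbb': from fail(8)=5 chase 'b': 5→4 ⇒ 5;  out=∅∪out(5)={1}
  fail(10) 'bcbbba': from fail(9)=5 chase 'a': 5 ⇒ 11;  out={2}∪out(11)={2,3}

Scan:
pos 0 'b': at 4
pos 1 'b': at 5  emit P1@[0:1]
pos 2 'a': at 11  emit P3@[0:2]
pos 3 'b': at 2 ·f
pos 4 'a': at 3  emit P0@[2:4]
pos 5 'b': at 2 ·f
pos 6 'a': at 3  emit P0@[4:6]
pos 7 'b': at 2 ·f
pos 8 'a': at 3  emit P0@[6:8]
pos 9 'a': at 1 ·f
pos 10 'b': at 2
pos 11 'a': at 3  emit P0@[9:11]
pos 12 'b': at 2 ·f
pos 13 'b': at 5 ·f  emit P1@[12:13]
pos 14 'c': at 6 ·f
pos 15 'b': at 7
pos 16 'c': at 6 ·f
pos 17 'b': at 7
pos 18 'b': at 8  emit P1@[17:18]
pos 19 'b': at 9  emit P1@[18:19]
pos 20 'a': at 10  emit P2@[15:20],P3@[18:20]
pos 21 'c': at 0 ·f
pos 22 'b': at 4
pos 23 'c': at 6
pos 24 'c': at 0 ·f
pos 25 'a': at 1
pos 26 'b': at 2
pos 27 'b': at 5 ·f  emit P1@[26:27]

Result: [[1,1],[2,3],[4,0],[6,0],[8,0],[11,0],[13,1],[18,1],[19,1],[20,2],[20,3],[27,1]]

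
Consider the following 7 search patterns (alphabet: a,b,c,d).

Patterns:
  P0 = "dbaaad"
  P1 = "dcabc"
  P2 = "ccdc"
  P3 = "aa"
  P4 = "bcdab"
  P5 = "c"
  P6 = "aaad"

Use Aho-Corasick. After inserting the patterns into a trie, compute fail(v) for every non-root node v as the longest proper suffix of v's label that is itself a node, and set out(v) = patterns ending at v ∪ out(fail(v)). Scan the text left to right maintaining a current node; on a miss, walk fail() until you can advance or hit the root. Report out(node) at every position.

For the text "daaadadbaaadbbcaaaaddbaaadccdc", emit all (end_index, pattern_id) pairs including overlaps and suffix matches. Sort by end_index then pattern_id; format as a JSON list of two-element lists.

Build:
Trie nodes:
  0='ε' goto a→15 b→17 c→11 d→1
  1='d' goto b→2 c→7
  2='db' goto a→3
  3='dba' goto a→4
  4='dbaa' goto a→5
  5='dbaaa' goto d→6
  6='dbaaad' goto ·  [P0 ends]
  7='dc' goto a→8
  8='dca' goto b→9
  9='dcab' goto c→10
  10='dcabc' goto ·  [P1 ends]
  11='c' goto c→12  [P5 ends]
  12='cc' goto d→13
  13='ccd' goto c→14
  14='ccdc' goto ·  [P2 ends]
  15='a' goto a→16
  16='aa' goto a→22  [P3 ends]
  17='b' goto c→18
  18='bc' goto d→19
  19='bcd' goto a→20
  20='bcda' goto b→21
  21='bcdab' goto ·  [P4 ends]
  22='aaa' goto d→23
  23='aaad' goto ·  [P6 ends]

Failure links (BFS by depth):
  n1('d'): parent n0 fail=0; on 'd' 0 → fail=0;  out ∅∪∅=∅
  n11('c'): parent n0 fail=0; on 'c' 0 → fail=0;  out {5}∪∅={5}
  n15('a'): parent n0 fail=0; on 'a' 0 → fail=0;  out ∅∪∅=∅
  n17('b'): parent n0 fail=0; on 'b' 0 → fail=0;  out ∅∪∅=∅
  n2('db'): parent n1 fail=0; on 'b' 0 → fail=17;  out ∅∪∅=∅
  n7('dc'): parent n1 fail=0; on 'c' 0 → fail=11;  out ∅∪{5}={5}
  n12('cc'): parent n11 fail=0; on 'c' 0 → fail=11;  out ∅∪{5}={5}
  n16('aa'): parent n15 fail=0; on 'a' 0 → fail=15;  out {3}∪∅={3}
  n18('bc'): parent n17 fail=0; on 'c' 0 → fail=11;  out ∅∪{5}={5}
  n3('dba'): parent n2 fail=17; on 'a' 17→0 → fail=15;  out ∅∪∅=∅
  n8('dca'): parent n7 fail=11; on 'a' 11→0 → fail=15;  out ∅∪∅=∅
  n13('ccd'): parent n12 fail=11; on 'd' 11→0 → fail=1;  out ∅∪∅=∅
  n19('bcd'): parent n18 fail=11; on 'd' 11→0 → fail=1;  out ∅∪∅=∅
  n22('aaa'): parent n16 fail=15; on 'a' 15 → fail=16;  out ∅∪{3}={3}
  n4('dbaa'): parent n3 fail=15; on 'a' 15 → fail=16;  out ∅∪{3}={3}
  n9('dcab'): parent n8 fail=15; on 'b' 15→0 → fail=17;  out ∅∪∅=∅
  n14('ccdc'): parent n13 fail=1; on 'c' 1 → fail=7;  out {2}∪{5}={2,5}
  n20('bcda'): parent n19 fail=1; on 'a' 1→0 → fail=15;  out ∅∪∅=∅
  n23('aaad'): parent n22 fail=16; on 'd' 16→15→0 → fail=1;  out {6}∪∅={6}
  n5('dbaaa'): parent n4 fail=16; on 'a' 16 → fail=22;  out ∅∪{3}={3}
  n10('dcabc'): parent n9 fail=17; on 'c' 17 → fail=18;  out {1}∪{5}={1,5}
  n21('bcdab'): parent n20 fail=15; on 'b' 15→0 → fail=17;  out {4}∪∅={4}
  n6('dbaaad'): parent n5 fail=22; on 'd' 22 → fail=23;  out {0}∪{6}={0,6}

Text stream:
pos 0 'd': at 1
pos 1 'a': at 15 (via fail)
pos 2 'a': at 16  ** P3@[1:2]
pos 3 'a': at 22  ** P3@[2:3]
pos 4 'd': at 23  ** P6@[1:4]
pos 5 'a': at 15 (via fail)
pos 6 'd': at 1 (via fail)
pos 7 'b': at 2
pos 8 'a': at 3
pos 9 'a': at 4  ** P3@[8:9]
pos 10 'a': at 5  ** P3@[9:10]
pos 11 'd': at 6  ** P0@[6:11],P6@[8:11]
pos 12 'b': at 2 (via fail)
pos 13 'b': at 17 (via fail)
pos 14 'c': at 18  ** P5@[14:14]
pos 15 'a': at 15 (via fail)
pos 16 'a': at 16  ** P3@[15:16]
pos 17 'a': at 22  ** P3@[16:17]
pos 18 'a': at 22 (via fail)  ** P3@[17:18]
pos 19 'd': at 23  ** P6@[16:19]
pos 20 'd': at 1 (via fail)
pos 21 'b': at 2
pos 22 'a': at 3
pos 23 'a': at 4  ** P3@[22:23]
pos 24 'a': at 5  ** P3@[23:24]
pos 25 'd': at 6  ** P0@[20:25],P6@[22:25]
pos 26 'c': at 7 (via fail)  ** P5@[26:26]
pos 27 'c': at 12 (via fail)  ** P5@[27:27]
pos 28 'd': at 13
pos 29 'c': at 14  ** P2@[26:29],P5@[29:29]

All matches (sorted): [[2,3],[3,3],[4,6],[9,3],[10,3],[11,0],[11,6],[14,5],[16,3],[17,3],[18,3],[19,6],[23,3],[24,3],[25,0],[25,6],[26,5],[27,5],[29,2],[29,5]]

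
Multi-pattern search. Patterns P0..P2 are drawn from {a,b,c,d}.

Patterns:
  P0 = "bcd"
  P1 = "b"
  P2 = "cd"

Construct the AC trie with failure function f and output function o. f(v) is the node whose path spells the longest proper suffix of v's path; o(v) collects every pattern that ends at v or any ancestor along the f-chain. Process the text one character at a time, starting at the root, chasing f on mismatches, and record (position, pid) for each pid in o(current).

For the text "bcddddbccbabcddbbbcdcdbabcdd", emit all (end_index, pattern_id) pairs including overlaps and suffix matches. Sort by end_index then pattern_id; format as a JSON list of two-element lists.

Construct AC machine:
Trie (insert patterns):
  0='ε' goto b→1 c→4
  1='b' goto c→2  [P1 ends]
  2='bc' goto d→3
  3='bcd' goto ·  [P0 ends]
  4='c' goto d→5
  5='cd' goto ·  [P2 ends]

Failure links (BFS by depth):
  n1('b'): parent n0 fail=0; on 'b' 0 → fail=0;  out {1}∪∅={1}
  n4('c'): parent n0 fail=0; on 'c' 0 → fail=0;  out ∅∪∅=∅
  n2('bc'): parent n1 fail=0; on 'c' 0 → fail=4;  out ∅∪∅=∅
  n5('cd'): parent n4 fail=0; on 'd' 0 → fail=0;  out {2}∪∅={2}
  n3('bcd'): parent n2 fail=4; on 'd' 4 → fail=5;  out {0}∪{2}={0,2}

Text stream:
pos 0 'b': at 1  emit P1@[0:0]
pos 1 'c': at 2
pos 2 'd': at 3  emit P0@[0:2],P2@[1:2]
pos 3 'd': at 0 (fail-walked)
pos 4 'd': at 0
pos 5 'd': at 0
pos 6 'b': at 1  emit P1@[6:6]
pos 7 'c': at 2
pos 8 'c': at 4 (fail-walked)
pos 9 'b': at 1 (fail-walked)  emit P1@[9:9]
pos 10 'a': at 0 (fail-walked)
pos 11 'b': at 1  emit P1@[11:11]
pos 12 'c': at 2
pos 13 'd': at 3  emit P0@[11:13],P2@[12:13]
pos 14 'd': at 0 (fail-walked)
pos 15 'b': at 1  emit P1@[15:15]
pos 16 'b': at 1 (fail-walked)  emit P1@[16:16]
pos 17 'b': at 1 (fail-walked)  emit P1@[17:17]
pos 18 'c': at 2
pos 19 'd': at 3  emit P0@[17:19],P2@[18:19]
pos 20 'c': at 4 (fail-walked)
pos 21 'd': at 5  emit P2@[20:21]
pos 22 'b': at 1 (fail-walked)  emit P1@[22:22]
pos 23 'a': at 0 (fail-walked)
pos 24 'b': at 1  emit P1@[24:24]
pos 25 'c': at 2
pos 26 'd': at 3  emit P0@[24:26],P2@[25:26]
pos 27 'd': at 0 (fail-walked)

Result: [[0,1],[2,0],[2,2],[6,1],[9,1],[11,1],[13,0],[13,2],[15,1],[16,1],[17,1],[19,0],[19,2],[21,2],[22,1],[24,1],[26,0],[26,2]]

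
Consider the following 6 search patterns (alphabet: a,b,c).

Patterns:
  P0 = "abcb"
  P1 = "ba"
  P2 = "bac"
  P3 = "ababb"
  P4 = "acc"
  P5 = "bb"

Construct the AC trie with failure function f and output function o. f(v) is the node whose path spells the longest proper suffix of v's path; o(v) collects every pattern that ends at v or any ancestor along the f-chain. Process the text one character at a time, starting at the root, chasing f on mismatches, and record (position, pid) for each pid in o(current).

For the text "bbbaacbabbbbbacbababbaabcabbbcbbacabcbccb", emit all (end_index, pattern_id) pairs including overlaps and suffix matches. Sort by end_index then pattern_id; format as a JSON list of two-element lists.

Construct AC machine:
Trie (insert patterns):
  n0 'ε': a→1 b→5
  n1 'a': b→2 c→11
  n2 'ab': a→8 c→3
  n3 'abc': b→4
  n4 'abcb': ·  [P0 ends]
  n5 'b': a→6 b→13
  n6 'ba': c→7  [P1 ends]
  n7 'bac': ·  [P2 ends]
  n8 'aba': b→9
  n9 'abab': b→10
  n10 'ababb': ·  [P3 ends]
  n11 'ac': c→12
  n12 'acc': ·  [P4 ends]
  n13 'bb': ·  [P5 ends]

BFS fail/out derivation:
  fail(1) 'a': from fail(0)=0 chase 'a': 0 ⇒ 0;  out=∅∪out(0)=∅
  fail(5) 'b': from fail(0)=0 chase 'b': 0 ⇒ 0;  out=∅∪out(0)=∅
  fail(2) 'ab': from fail(1)=0 chase 'b': 0 ⇒ 5;  out=∅∪out(5)=∅
  fail(6) 'ba': from fail(5)=0 chase 'a': 0 ⇒ 1;  out={1}∪out(1)={1}
  fail(11) 'ac': from fail(1)=0 chase 'c': 0 ⇒ 0;  out=∅∪out(0)=∅
  fail(13) 'bb': from fail(5)=0 chase 'b': 0 ⇒ 5;  out={5}∪out(5)={5}
  fail(3) 'abc': from fail(2)=5 chase 'c': 5→0 ⇒ 0;  out=∅∪out(0)=∅
  fail(7) 'bac': from fail(6)=1 chase 'c': 1 ⇒ 11;  out={2}∪out(11)={2}
  fail(8) 'aba': from fail(2)=5 chase 'a': 5 ⇒ 6;  out=∅∪out(6)={1}
  fail(12) 'acc': from fail(11)=0 chase 'c': 0 ⇒ 0;  out={4}∪out(0)={4}
  fail(4) 'abcb': from fail(3)=0 chase 'b': 0 ⇒ 5;  out={0}∪out(5)={0}
  fail(9) 'abab': from fail(8)=6 chase 'b': 6→1 ⇒ 2;  out=∅∪out(2)=∅
  fail(10) 'ababb': from fail(9)=2 chase 'b': 2→5 ⇒ 13;  out={3}∪out(13)={3,5}

Text stream:
[0] read 'b'  n0⇒n5
[1] read 'b'  n5⇒n13  emit P5@[0:1]
[2] read 'b'  n13⇒n13 (fail-walked)  emit P5@[1:2]
[3] read 'a'  n13⇒n6 (fail-walked)  emit P1@[2:3]
[4] read 'a'  n6⇒n1 (fail-walked)
[5] read 'c'  n1⇒n11
[6] read 'b'  n11⇒n5 (fail-walked)
[7] read 'a'  n5⇒n6  emit P1@[6:7]
[8] read 'b'  n6⇒n2 (fail-walked)
[9] read 'b'  n2⇒n13 (fail-walked)  emit P5@[8:9]
[10] read 'b'  n13⇒n13 (fail-walked)  emit P5@[9:10]
[11] read 'b'  n13⇒n13 (fail-walked)  emit P5@[10:11]
[12] read 'b'  n13⇒n13 (fail-walked)  emit P5@[11:12]
[13] read 'a'  n13⇒n6 (fail-walked)  emit P1@[12:13]
[14] read 'c'  n6⇒n7  emit P2@[12:14]
[15] read 'b'  n7⇒n5 (fail-walked)
[16] read 'a'  n5⇒n6  emit P1@[15:16]
[17] read 'b'  n6⇒n2 (fail-walked)
[18] read 'a'  n2⇒n8  emit P1@[17:18]
[19] read 'b'  n8⇒n9
[20] read 'b'  n9⇒n10  emit P3@[16:20],P5@[19:20]
[21] read 'a'  n10⇒n6 (fail-walked)  emit P1@[20:21]
[22] read 'a'  n6⇒n1 (fail-walked)
[23] read 'b'  n1⇒n2
[24] read 'c'  n2⇒n3
[25] read 'a'  n3⇒n1 (fail-walked)
[26] read 'b'  n1⇒n2
[27] read 'b'  n2⇒n13 (fail-walked)  emit P5@[26:27]
[28] read 'b'  n13⇒n13 (fail-walked)  emit P5@[27:28]
[29] read 'c'  n13⇒n0 (fail-walked)
[30] read 'b'  n0⇒n5
[31] read 'b'  n5⇒n13  emit P5@[30:31]
[32] read 'a'  n13⇒n6 (fail-walked)  emit P1@[31:32]
[33] read 'c'  n6⇒n7  emit P2@[31:33]
[34] read 'a'  n7⇒n1 (fail-walked)
[35] read 'b'  n1⇒n2
[36] read 'c'  n2⇒n3
[37] read 'b'  n3⇒n4  emit P0@[34:37]
[38] read 'c'  n4⇒n0 (fail-walked)
[39] read 'c'  n0⇒n0
[40] read 'b'  n0⇒n5

All matches (sorted): [[1,5],[2,5],[3,1],[7,1],[9,5],[10,5],[11,5],[12,5],[13,1],[14,2],[16,1],[18,1],[20,3],[20,5],[21,1],[27,5],[28,5],[31,5],[32,1],[33,2],[37,0]]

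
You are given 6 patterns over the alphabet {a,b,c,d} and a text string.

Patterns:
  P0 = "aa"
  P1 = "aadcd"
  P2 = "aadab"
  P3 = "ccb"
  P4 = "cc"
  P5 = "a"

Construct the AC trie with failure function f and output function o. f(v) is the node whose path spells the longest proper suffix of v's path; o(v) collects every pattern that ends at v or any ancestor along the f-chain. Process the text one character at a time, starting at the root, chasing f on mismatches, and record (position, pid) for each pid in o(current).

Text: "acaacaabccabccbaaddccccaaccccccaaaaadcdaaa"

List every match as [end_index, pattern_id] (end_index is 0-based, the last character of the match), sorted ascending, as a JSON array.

Construct AC machine:
Trie nodes:
  0='ε' goto a→1 c→8
  1='a' goto a→2  [P5 ends]
  2='aa' goto d→3  [P0 ends]
  3='aad' goto a→6 c→4
  4='aadc' goto d→5
  5='aadcd' goto ·  [P1 ends]
  6='aada' goto b→7
  7='aadab' goto ·  [P2 ends]
  8='c' goto c→9
  9='cc' goto b→10  [P4 ends]
  10='ccb' goto ·  [P3 ends]

BFS fail/out derivation:
  fail(1) 'a': from fail(0)=0 chase 'a': 0 ⇒ 0;  out={5}∪out(0)={5}
  fail(8) 'c': from fail(0)=0 chase 'c': 0 ⇒ 0;  out=∅∪out(0)=∅
  fail(2) 'aa': from fail(1)=0 chase 'a': 0 ⇒ 1;  out={0}∪out(1)={0,5}
  fail(9) 'cc': from fail(8)=0 chase 'c': 0 ⇒ 8;  out={4}∪out(8)={4}
  fail(3) 'aad': from fail(2)=1 chase 'd': 1→0 ⇒ 0;  out=∅∪out(0)=∅
  fail(10) 'ccb': from fail(9)=8 chase 'b': 8→0 ⇒ 0;  out={3}∪out(0)={3}
  fail(4) 'aadc': from fail(3)=0 chase 'c': 0 ⇒ 8;  out=∅∪out(8)=∅
  fail(6) 'aada': from fail(3)=0 chase 'a': 0 ⇒ 1;  out=∅∪out(1)={5}
  fail(5) 'aadcd': from fail(4)=8 chase 'd': 8→0 ⇒ 0;  out={1}∪out(0)={1}
  fail(7) 'aadab': from fail(6)=1 chase 'b': 1→0 ⇒ 0;  out={2}∪out(0)={2}

Run:
[0] read 'a'  n0⇒n1  emit P5@[0:0]
[1] read 'c'  n1⇒n8 ·f
[2] read 'a'  n8⇒n1 ·f  emit P5@[2:2]
[3] read 'a'  n1⇒n2  emit P0@[2:3],P5@[3:3]
[4] read 'c'  n2⇒n8 ·f
[5] read 'a'  n8⇒n1 ·f  emit P5@[5:5]
[6] read 'a'  n1⇒n2  emit P0@[5:6],P5@[6:6]
[7] read 'b'  n2⇒n0 ·f
[8] read 'c'  n0⇒n8
[9] read 'c'  n8⇒n9  emit P4@[8:9]
[10] read 'a'  n9⇒n1 ·f  emit P5@[10:10]
[11] read 'b'  n1⇒n0 ·f
[12] read 'c'  n0⇒n8
[13] read 'c'  n8⇒n9  emit P4@[12:13]
[14] read 'b'  n9⇒n10  emit P3@[12:14]
[15] read 'a'  n10⇒n1 ·f  emit P5@[15:15]
[16] read 'a'  n1⇒n2  emit P0@[15:16],P5@[16:16]
[17] read 'd'  n2⇒n3
[18] read 'd'  n3⇒n0 ·f
[19] read 'c'  n0⇒n8
[20] read 'c'  n8⇒n9  emit P4@[19:20]
[21] read 'c'  n9⇒n9 ·f  emit P4@[20:21]
[22] read 'c'  n9⇒n9 ·f  emit P4@[21:22]
[23] read 'a'  n9⇒n1 ·f  emit P5@[23:23]
[24] read 'a'  n1⇒n2  emit P0@[23:24],P5@[24:24]
[25] read 'c'  n2⇒n8 ·f
[26] read 'c'  n8⇒n9  emit P4@[25:26]
[27] read 'c'  n9⇒n9 ·f  emit P4@[26:27]
[28] read 'c'  n9⇒n9 ·f  emit P4@[27:28]
[29] read 'c'  n9⇒n9 ·f  emit P4@[28:29]
[30] read 'c'  n9⇒n9 ·f  emit P4@[29:30]
[31] read 'a'  n9⇒n1 ·f  emit P5@[31:31]
[32] read 'a'  n1⇒n2  emit P0@[31:32],P5@[32:32]
[33] read 'a'  n2⇒n2 ·f  emit P0@[32:33],P5@[33:33]
[34] read 'a'  n2⇒n2 ·f  emit P0@[33:34],P5@[34:34]
[35] read 'a'  n2⇒n2 ·f  emit P0@[34:35],P5@[35:35]
[36] read 'd'  n2⇒n3
[37] read 'c'  n3⇒n4
[38] read 'd'  n4⇒n5  emit P1@[34:38]
[39] read 'a'  n5⇒n1 ·f  emit P5@[39:39]
[40] read 'a'  n1⇒n2  emit P0@[39:40],P5@[40:40]
[41] read 'a'  n2⇒n2 ·f  emit P0@[40:41],P5@[41:41]

Result: [[0,5],[2,5],[3,0],[3,5],[5,5],[6,0],[6,5],[9,4],[10,5],[13,4],[14,3],[15,5],[16,0],[16,5],[20,4],[21,4],[22,4],[23,5],[24,0],[24,5],[26,4],[27,4],[28,4],[29,4],[30,4],[31,5],[32,0],[32,5],[33,0],[33,5],[34,0],[34,5],[35,0],[35,5],[38,1],[39,5],[40,0],[40,5],[41,0],[41,5]]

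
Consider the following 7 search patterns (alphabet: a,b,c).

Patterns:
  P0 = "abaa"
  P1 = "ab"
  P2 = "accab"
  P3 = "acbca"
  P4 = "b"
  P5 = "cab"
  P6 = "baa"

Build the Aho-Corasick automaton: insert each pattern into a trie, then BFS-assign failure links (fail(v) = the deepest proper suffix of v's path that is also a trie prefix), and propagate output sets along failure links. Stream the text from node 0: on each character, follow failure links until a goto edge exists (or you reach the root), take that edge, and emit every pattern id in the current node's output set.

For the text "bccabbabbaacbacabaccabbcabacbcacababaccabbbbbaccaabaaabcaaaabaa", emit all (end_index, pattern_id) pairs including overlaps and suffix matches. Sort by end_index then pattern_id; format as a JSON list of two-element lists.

Build:
Trie (insert patterns):
  0='ε' goto a→1 b→12 c→13
  1='a' goto b→2 c→5
  2='ab' goto a→3  [P1 ends]
  3='aba' goto a→4
  4='abaa' goto ·  [P0 ends]
  5='ac' goto b→9 c→6
  6='acc' goto a→7
  7='acca' goto b→8
  8='accab' goto ·  [P2 ends]
  9='acb' goto c→10
  10='acbc' goto a→11
  11='acbca' goto ·  [P3 ends]
  12='b' goto a→16  [P4 ends]
  13='c' goto a→14
  14='ca' goto b→15
  15='cab' goto ·  [P5 ends]
  16='ba' goto a→17
  17='baa' goto ·  [P6 ends]

Failure links (BFS by depth):
  n1('a'): parent n0 fail=0; on 'a' 0 → fail=0;  out ∅∪∅=∅
  n12('b'): parent n0 fail=0; on 'b' 0 → fail=0;  out {4}∪∅={4}
  n13('c'): parent n0 fail=0; on 'c' 0 → fail=0;  out ∅∪∅=∅
  n2('ab'): parent n1 fail=0; on 'b' 0 → fail=12;  out {1}∪{4}={1,4}
  n5('ac'): parent n1 fail=0; on 'c' 0 → fail=13;  out ∅∪∅=∅
  n14('ca'): parent n13 fail=0; on 'a' 0 → fail=1;  out ∅∪∅=∅
  n16('ba'): parent n12 fail=0; on 'a' 0 → fail=1;  out ∅∪∅=∅
  n3('aba'): parent n2 fail=12; on 'a' 12 → fail=16;  out ∅∪∅=∅
  n6('acc'): parent n5 fail=13; on 'c' 13→0 → fail=13;  out ∅∪∅=∅
  n9('acb'): parent n5 fail=13; on 'b' 13→0 → fail=12;  out ∅∪{4}={4}
  n15('cab'): parent n14 fail=1; on 'b' 1 → fail=2;  out {5}∪{1,4}={1,4,5}
  n17('baa'): parent n16 fail=1; on 'a' 1→0 → fail=1;  out {6}∪∅={6}
  n4('abaa'): parent n3 fail=16; on 'a' 16 → fail=17;  out {0}∪{6}={0,6}
  n7('acca'): parent n6 fail=13; on 'a' 13 → fail=14;  out ∅∪∅=∅
  n10('acbc'): parent n9 fail=12; on 'c' 12→0 → fail=13;  out ∅∪∅=∅
  n8('accab'): parent n7 fail=14; on 'b' 14 → fail=15;  out {2}∪{1,4,5}={1,2,4,5}
  n11('acbca'): parent n10 fail=13; on 'a' 13 → fail=14;  out {3}∪∅={3}

Text stream:
i=0 'b': node 0→12  ** P4@[0:0]
i=1 'c': node 12→13 ·f
i=2 'c': node 13→13 ·f
i=3 'a': node 13→14
i=4 'b': node 14→15  ** P1@[3:4],P4@[4:4],P5@[2:4]
i=5 'b': node 15→12 ·f  ** P4@[5:5]
i=6 'a': node 12→16
i=7 'b': node 16→2 ·f  ** P1@[6:7],P4@[7:7]
i=8 'b': node 2→12 ·f  ** P4@[8:8]
i=9 'a': node 12→16
i=10 'a': node 16→17  ** P6@[8:10]
i=11 'c': node 17→5 ·f
i=12 'b': node 5→9  ** P4@[12:12]
i=13 'a': node 9→16 ·f
i=14 'c': node 16→5 ·f
i=15 'a': node 5→14 ·f
i=16 'b': node 14→15  ** P1@[15:16],P4@[16:16],P5@[14:16]
i=17 'a': node 15→3 ·f
i=18 'c': node 3→5 ·f
i=19 'c': node 5→6
i=20 'a': node 6→7
i=21 'b': node 7→8  ** P1@[20:21],P2@[17:21],P4@[21:21],P5@[19:21]
i=22 'b': node 8→12 ·f  ** P4@[22:22]
i=23 'c': node 12→13 ·f
i=24 'a': node 13→14
i=25 'b': node 14→15  ** P1@[24:25],P4@[25:25],P5@[23:25]
i=26 'a': node 15→3 ·f
i=27 'c': node 3→5 ·f
i=28 'b': node 5→9  ** P4@[28:28]
i=29 'c': node 9→10
i=30 'a': node 10→11  ** P3@[26:30]
i=31 'c': node 11→5 ·f
i=32 'a': node 5→14 ·f
i=33 'b': node 14→15  ** P1@[32:33],P4@[33:33],P5@[31:33]
i=34 'a': node 15→3 ·f
i=35 'b': node 3→2 ·f  ** P1@[34:35],P4@[35:35]
i=36 'a': node 2→3
i=37 'c': node 3→5 ·f
i=38 'c': node 5→6
i=39 'a': node 6→7
i=40 'b': node 7→8  ** P1@[39:40],P2@[36:40],P4@[40:40],P5@[38:40]
i=41 'b': node 8→12 ·f  ** P4@[41:41]
i=42 'b': node 12→12 ·f  ** P4@[42:42]
i=43 'b': node 12→12 ·f  ** P4@[43:43]
i=44 'b': node 12→12 ·f  ** P4@[44:44]
i=45 'a': node 12→16
i=46 'c': node 16→5 ·f
i=47 'c': node 5→6
i=48 'a': node 6→7
i=49 'a': node 7→1 ·f
i=50 'b': node 1→2  ** P1@[49:50],P4@[50:50]
i=51 'a': node 2→3
i=52 'a': node 3→4  ** P0@[49:52],P6@[50:52]
i=53 'a': node 4→1 ·f
i=54 'b': node 1→2  ** P1@[53:54],P4@[54:54]
i=55 'c': node 2→13 ·f
i=56 'a': node 13→14
i=57 'a': node 14→1 ·f
i=58 'a': node 1→1 ·f
i=59 'a': node 1→1 ·f
i=60 'b': node 1→2  ** P1@[59:60],P4@[60:60]
i=61 'a': node 2→3
i=62 'a': node 3→4  ** P0@[59:62],P6@[60:62]

All matches (sorted): [[0,4],[4,1],[4,4],[4,5],[5,4],[7,1],[7,4],[8,4],[10,6],[12,4],[16,1],[16,4],[16,5],[21,1],[21,2],[21,4],[21,5],[22,4],[25,1],[25,4],[25,5],[28,4],[30,3],[33,1],[33,4],[33,5],[35,1],[35,4],[40,1],[40,2],[40,4],[40,5],[41,4],[42,4],[43,4],[44,4],[50,1],[50,4],[52,0],[52,6],[54,1],[54,4],[60,1],[60,4],[62,0],[62,6]]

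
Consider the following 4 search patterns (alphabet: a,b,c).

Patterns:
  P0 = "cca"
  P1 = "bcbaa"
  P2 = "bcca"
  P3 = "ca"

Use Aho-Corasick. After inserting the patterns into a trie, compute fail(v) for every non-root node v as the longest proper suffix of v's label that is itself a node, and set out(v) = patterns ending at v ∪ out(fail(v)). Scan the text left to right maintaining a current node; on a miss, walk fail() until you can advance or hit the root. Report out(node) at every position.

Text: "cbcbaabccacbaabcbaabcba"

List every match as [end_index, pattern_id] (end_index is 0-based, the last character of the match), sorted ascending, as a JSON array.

Build:
Trie (insert patterns):
  n0 'ε': b→4 c→1
  n1 'c': a→11 c→2
  n2 'cc': a→3
  n3 'cca': ·  ←P0
  n4 'b': c→5
  n5 'bc': b→6 c→9
  n6 'bcb': a→7
  n7 'bcba': a→8
  n8 'bcbaa': ·  ←P1
  n9 'bcc': a→10
  n10 'bcca': ·  ←P2
  n11 'ca': ·  ←P3

Failure links (BFS by depth):
  fail(1) 'c': from fail(0)=0 chase 'c': 0 ⇒ 0;  out=∅∪out(0)=∅
  fail(4) 'b': from fail(0)=0 chase 'b': 0 ⇒ 0;  out=∅∪out(0)=∅
  fail(2) 'cc': from fail(1)=0 chase 'c': 0 ⇒ 1;  out=∅∪out(1)=∅
  fail(5) 'bc': from fail(4)=0 chase 'c': 0 ⇒ 1;  out=∅∪out(1)=∅
  fail(11) 'ca': from fail(1)=0 chase 'a': 0 ⇒ 0;  out={3}∪out(0)={3}
  fail(3) 'cca': from fail(2)=1 chase 'a': 1 ⇒ 11;  out={0}∪out(11)={0,3}
  fail(6) 'bcb': from fail(5)=1 chase 'b': 1→0 ⇒ 4;  out=∅∪out(4)=∅
  fail(9) 'bcc': from fail(5)=1 chase 'c': 1 ⇒ 2;  out=∅∪out(2)=∅
  fail(7) 'bcba': from fail(6)=4 chase 'a': 4→0 ⇒ 0;  out=∅∪out(0)=∅
  fail(10) 'bcca': from fail(9)=2 chase 'a': 2 ⇒ 3;  out={2}∪out(3)={0,2,3}
  fail(8) 'bcbaa': from fail(7)=0 chase 'a': 0 ⇒ 0;  out={1}∪out(0)={1}

Scan:
[0] read 'c'  n0⇒n1
[1] read 'b'  n1⇒n4 ·f
[2] read 'c'  n4⇒n5
[3] read 'b'  n5⇒n6
[4] read 'a'  n6⇒n7
[5] read 'a'  n7⇒n8  emit P1@[1:5]
[6] read 'b'  n8⇒n4 ·f
[7] read 'c'  n4⇒n5
[8] read 'c'  n5⇒n9
[9] read 'a'  n9⇒n10  emit P0@[7:9],P2@[6:9],P3@[8:9]
[10] read 'c'  n10⇒n1 ·f
[11] read 'b'  n1⇒n4 ·f
[12] read 'a'  n4⇒n0 ·f
[13] read 'a'  n0⇒n0
[14] read 'b'  n0⇒n4
[15] read 'c'  n4⇒n5
[16] read 'b'  n5⇒n6
[17] read 'a'  n6⇒n7
[18] read 'a'  n7⇒n8  emit P1@[14:18]
[19] read 'b'  n8⇒n4 ·f
[20] read 'c'  n4⇒n5
[21] read 'b'  n5⇒n6
[22] read 'a'  n6⇒n7

Result: [[5,1],[9,0],[9,2],[9,3],[18,1]]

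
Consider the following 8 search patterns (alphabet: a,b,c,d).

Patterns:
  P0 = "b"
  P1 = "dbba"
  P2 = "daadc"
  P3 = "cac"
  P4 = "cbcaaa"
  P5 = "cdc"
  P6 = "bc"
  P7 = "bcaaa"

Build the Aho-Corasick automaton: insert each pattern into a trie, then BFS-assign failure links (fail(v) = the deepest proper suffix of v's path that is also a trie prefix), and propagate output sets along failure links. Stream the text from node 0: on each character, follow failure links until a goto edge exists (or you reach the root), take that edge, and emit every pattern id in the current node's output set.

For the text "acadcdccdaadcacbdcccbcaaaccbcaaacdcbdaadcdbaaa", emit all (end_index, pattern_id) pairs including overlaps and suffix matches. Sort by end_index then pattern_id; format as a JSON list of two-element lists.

Construct AC machine:
Trie nodes:
  0='ε' goto b→1 c→10 d→2
  1='b' goto c→20  ←P0
  2='d' goto a→6 b→3
  3='db' goto b→4
  4='dbb' goto a→5
  5='dbba' goto ·  ←P1
  6='da' goto a→7
  7='daa' goto d→8
  8='daad' goto c→9
  9='daadc' goto ·  ←P2
  10='c' goto a→11 b→13 d→18
  11='ca' goto c→12
  12='cac' goto ·  ←P3
  13='cb' goto c→14
  14='cbc' goto a→15
  15='cbca' goto a→16
  16='cbcaa' goto a→17
  17='cbcaaa' goto ·  ←P4
  18='cd' goto c→19
  19='cdc' goto ·  ←P5
  20='bc' goto a→21  ←P6
  21='bca' goto a→22
  22='bcaa' goto a→23
  23='bcaaa' goto ·  ←P7

Failure links (BFS by depth):
  fail(1) 'b': from fail(0)=0 chase 'b': 0 ⇒ 0;  out={0}∪out(0)={0}
  fail(2) 'd': from fail(0)=0 chase 'd': 0 ⇒ 0;  out=∅∪out(0)=∅
  fail(10) 'c': from fail(0)=0 chase 'c': 0 ⇒ 0;  out=∅∪out(0)=∅
  fail(3) 'db': from fail(2)=0 chase 'b': 0 ⇒ 1;  out=∅∪out(1)={0}
  fail(6) 'da': from fail(2)=0 chase 'a': 0 ⇒ 0;  out=∅∪out(0)=∅
  fail(11) 'ca': from fail(10)=0 chase 'a': 0 ⇒ 0;  out=∅∪out(0)=∅
  fail(13) 'cb': from fail(10)=0 chase 'b': 0 ⇒ 1;  out=∅∪out(1)={0}
  fail(18) 'cd': from fail(10)=0 chase 'd': 0 ⇒ 2;  out=∅∪out(2)=∅
  fail(20) 'bc': from fail(1)=0 chase 'c': 0 ⇒ 10;  out={6}∪out(10)={6}
  fail(4) 'dbb': from fail(3)=1 chase 'b': 1→0 ⇒ 1;  out=∅∪out(1)={0}
  fail(7) 'daa': from fail(6)=0 chase 'a': 0 ⇒ 0;  out=∅∪out(0)=∅
  fail(12) 'cac': from fail(11)=0 chase 'c': 0 ⇒ 10;  out={3}∪out(10)={3}
  fail(14) 'cbc': from fail(13)=1 chase 'c': 1 ⇒ 20;  out=∅∪out(20)={6}
  fail(19) 'cdc': from fail(18)=2 chase 'c': 2→0 ⇒ 10;  out={5}∪out(10)={5}
  fail(21) 'bca': from fail(20)=10 chase 'a': 10 ⇒ 11;  out=∅∪out(11)=∅
  fail(5) 'dbba': from fail(4)=1 chase 'a': 1→0 ⇒ 0;  out={1}∪out(0)={1}
  fail(8) 'daad': from fail(7)=0 chase 'd': 0 ⇒ 2;  out=∅∪out(2)=∅
  fail(15) 'cbca': from fail(14)=20 chase 'a': 20 ⇒ 21;  out=∅∪out(21)=∅
  fail(22) 'bcaa': from fail(21)=11 chase 'a': 11→0 ⇒ 0;  out=∅∪out(0)=∅
  fail(9) 'daadc': from fail(8)=2 chase 'c': 2→0 ⇒ 10;  out={2}∪out(10)={2}
  fail(16) 'cbcaa': from fail(15)=21 chase 'a': 21 ⇒ 22;  out=∅∪out(22)=∅
  fail(23) 'bcaaa': from fail(22)=0 chase 'a': 0 ⇒ 0;  out={7}∪out(0)={7}
  fail(17) 'cbcaaa': from fail(16)=22 chase 'a': 22 ⇒ 23;  out={4}∪out(23)={4,7}

Run:
i=0 'a': node 0→0
i=1 'c': node 0→10
i=2 'a': node 10→11
i=3 'd': node 11→2 ·f
i=4 'c': node 2→10 ·f
i=5 'd': node 10→18
i=6 'c': node 18→19  ** P5@[4:6]
i=7 'c': node 19→10 ·f
i=8 'd': node 10→18
i=9 'a': node 18→6 ·f
i=10 'a': node 6→7
i=11 'd': node 7→8
i=12 'c': node 8→9  ** P2@[8:12]
i=13 'a': node 9→11 ·f
i=14 'c': node 11→12  ** P3@[12:14]
i=15 'b': node 12→13 ·f  ** P0@[15:15]
i=16 'd': node 13→2 ·f
i=17 'c': node 2→10 ·f
i=18 'c': node 10→10 ·f
i=19 'c': node 10→10 ·f
i=20 'b': node 10→13  ** P0@[20:20]
i=21 'c': node 13→14  ** P6@[20:21]
i=22 'a': node 14→15
i=23 'a': node 15→16
i=24 'a': node 16→17  ** P4@[19:24],P7@[20:24]
i=25 'c': node 17→10 ·f
i=26 'c': node 10→10 ·f
i=27 'b': node 10→13  ** P0@[27:27]
i=28 'c': node 13→14  ** P6@[27:28]
i=29 'a': node 14→15
i=30 'a': node 15→16
i=31 'a': node 16→17  ** P4@[26:31],P7@[27:31]
i=32 'c': node 17→10 ·f
i=33 'd': node 10→18
i=34 'c': node 18→19  ** P5@[32:34]
i=35 'b': node 19→13 ·f  ** P0@[35:35]
i=36 'd': node 13→2 ·f
i=37 'a': node 2→6
i=38 'a': node 6→7
i=39 'd': node 7→8
i=40 'c': node 8→9  ** P2@[36:40]
i=41 'd': node 9→18 ·f
i=42 'b': node 18→3 ·f  ** P0@[42:42]
i=43 'a': node 3→0 ·f
i=44 'a': node 0→0
i=45 'a': node 0→0

Result: [[6,5],[12,2],[14,3],[15,0],[20,0],[21,6],[24,4],[24,7],[27,0],[28,6],[31,4],[31,7],[34,5],[35,0],[40,2],[42,0]]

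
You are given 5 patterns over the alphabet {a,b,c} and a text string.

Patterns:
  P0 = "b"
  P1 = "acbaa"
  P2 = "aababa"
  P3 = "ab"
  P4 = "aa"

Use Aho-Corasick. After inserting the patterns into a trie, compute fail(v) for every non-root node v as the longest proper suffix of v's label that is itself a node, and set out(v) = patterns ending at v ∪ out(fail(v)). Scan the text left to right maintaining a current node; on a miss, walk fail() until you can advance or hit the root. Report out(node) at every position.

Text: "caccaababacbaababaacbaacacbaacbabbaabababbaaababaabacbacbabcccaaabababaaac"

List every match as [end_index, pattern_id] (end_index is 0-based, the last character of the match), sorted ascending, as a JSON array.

Construct AC machine:
Trie (insert patterns):
  n0 'ε': a→2 b→1
  n1 'b': ·  ←P0
  n2 'a': a→7 b→12 c→3
  n3 'ac': b→4
  n4 'acb': a→5
  n5 'acba': a→6
  n6 'acbaa': ·  ←P1
  n7 'aa': b→8  ←P4
  n8 'aab': a→9
  n9 'aaba': b→10
  n10 'aabab': a→11
  n11 'aababa': ·  ←P2
  n12 'ab': ·  ←P3

Failure links (BFS by depth):
  fail(1) 'b': from fail(0)=0 chase 'b': 0 ⇒ 0;  out={0}∪out(0)={0}
  fail(2) 'a': from fail(0)=0 chase 'a': 0 ⇒ 0;  out=∅∪out(0)=∅
  fail(3) 'ac': from fail(2)=0 chase 'c': 0 ⇒ 0;  out=∅∪out(0)=∅
  fail(7) 'aa': from fail(2)=0 chase 'a': 0 ⇒ 2;  out={4}∪out(2)={4}
  fail(12) 'ab': from fail(2)=0 chase 'b': 0 ⇒ 1;  out={3}∪out(1)={0,3}
  fail(4) 'acb': from fail(3)=0 chase 'b': 0 ⇒ 1;  out=∅∪out(1)={0}
  fail(8) 'aab': from fail(7)=2 chase 'b': 2 ⇒ 12;  out=∅∪out(12)={0,3}
  fail(5) 'acba': from fail(4)=1 chase 'a': 1→0 ⇒ 2;  out=∅∪out(2)=∅
  fail(9) 'aaba': from fail(8)=12 chase 'a': 12→1→0 ⇒ 2;  out=∅∪out(2)=∅
  fail(6) 'acbaa': from fail(5)=2 chase 'a': 2 ⇒ 7;  out={1}∪out(7)={1,4}
  fail(10) 'aabab': from fail(9)=2 chase 'b': 2 ⇒ 12;  out=∅∪out(12)={0,3}
  fail(11) 'aababa': from fail(10)=12 chase 'a': 12→1→0 ⇒ 2;  out={2}∪out(2)={2}

Text stream:
[0] read 'c'  n0⇒n0
[1] read 'a'  n0⇒n2
[2] read 'c'  n2⇒n3
[3] read 'c'  n3⇒n0 (fail-walked)
[4] read 'a'  n0⇒n2
[5] read 'a'  n2⇒n7  ** P4@[4:5]
[6] read 'b'  n7⇒n8  ** P0@[6:6],P3@[5:6]
[7] read 'a'  n8⇒n9
[8] read 'b'  n9⇒n10  ** P0@[8:8],P3@[7:8]
[9] read 'a'  n10⇒n11  ** P2@[4:9]
[10] read 'c'  n11⇒n3 (fail-walked)
[11] read 'b'  n3⇒n4  ** P0@[11:11]
[12] read 'a'  n4⇒n5
[13] read 'a'  n5⇒n6  ** P1@[9:13],P4@[12:13]
[14] read 'b'  n6⇒n8 (fail-walked)  ** P0@[14:14],P3@[13:14]
[15] read 'a'  n8⇒n9
[16] read 'b'  n9⇒n10  ** P0@[16:16],P3@[15:16]
[17] read 'a'  n10⇒n11  ** P2@[12:17]
[18] read 'a'  n11⇒n7 (fail-walked)  ** P4@[17:18]
[19] read 'c'  n7⇒n3 (fail-walked)
[20] read 'b'  n3⇒n4  ** P0@[20:20]
[21] read 'a'  n4⇒n5
[22] read 'a'  n5⇒n6  ** P1@[18:22],P4@[21:22]
[23] read 'c'  n6⇒n3 (fail-walked)
[24] read 'a'  n3⇒n2 (fail-walked)
[25] read 'c'  n2⇒n3
[26] read 'b'  n3⇒n4  ** P0@[26:26]
[27] read 'a'  n4⇒n5
[28] read 'a'  n5⇒n6  ** P1@[24:28],P4@[27:28]
[29] read 'c'  n6⇒n3 (fail-walked)
[30] read 'b'  n3⇒n4  ** P0@[30:30]
[31] read 'a'  n4⇒n5
[32] read 'b'  n5⇒n12 (fail-walked)  ** P0@[32:32],P3@[31:32]
[33] read 'b'  n12⇒n1 (fail-walked)  ** P0@[33:33]
[34] read 'a'  n1⇒n2 (fail-walked)
[35] read 'a'  n2⇒n7  ** P4@[34:35]
[36] read 'b'  n7⇒n8  ** P0@[36:36],P3@[35:36]
[37] read 'a'  n8⇒n9
[38] read 'b'  n9⇒n10  ** P0@[38:38],P3@[37:38]
[39] read 'a'  n10⇒n11  ** P2@[34:39]
[40] read 'b'  n11⇒n12 (fail-walked)  ** P0@[40:40],P3@[39:40]
[41] read 'b'  n12⇒n1 (fail-walked)  ** P0@[41:41]
[42] read 'a'  n1⇒n2 (fail-walked)
[43] read 'a'  n2⇒n7  ** P4@[42:43]
[44] read 'a'  n7⇒n7 (fail-walked)  ** P4@[43:44]
[45] read 'b'  n7⇒n8  ** P0@[45:45],P3@[44:45]
[46] read 'a'  n8⇒n9
[47] read 'b'  n9⇒n10  ** P0@[47:47],P3@[46:47]
[48] read 'a'  n10⇒n11  ** P2@[43:48]
[49] read 'a'  n11⇒n7 (fail-walked)  ** P4@[48:49]
[50] read 'b'  n7⇒n8  ** P0@[50:50],P3@[49:50]
[51] read 'a'  n8⇒n9
[52] read 'c'  n9⇒n3 (fail-walked)
[53] read 'b'  n3⇒n4  ** P0@[53:53]
[54] read 'a'  n4⇒n5
[55] read 'c'  n5⇒n3 (fail-walked)
[56] read 'b'  n3⇒n4  ** P0@[56:56]
[57] read 'a'  n4⇒n5
[58] read 'b'  n5⇒n12 (fail-walked)  ** P0@[58:58],P3@[57:58]
[59] read 'c'  n12⇒n0 (fail-walked)
[60] read 'c'  n0⇒n0
[61] read 'c'  n0⇒n0
[62] read 'a'  n0⇒n2
[63] read 'a'  n2⇒n7  ** P4@[62:63]
[64] read 'a'  n7⇒n7 (fail-walked)  ** P4@[63:64]
[65] read 'b'  n7⇒n8  ** P0@[65:65],P3@[64:65]
[66] read 'a'  n8⇒n9
[67] read 'b'  n9⇒n10  ** P0@[67:67],P3@[66:67]
[68] read 'a'  n10⇒n11  ** P2@[63:68]
[69] read 'b'  n11⇒n12 (fail-walked)  ** P0@[69:69],P3@[68:69]
[70] read 'a'  n12⇒n2 (fail-walked)
[71] read 'a'  n2⇒n7  ** P4@[70:71]
[72] read 'a'  n7⇒n7 (fail-walked)  ** P4@[71:72]
[73] read 'c'  n7⇒n3 (fail-walked)

Matches: [[5,4],[6,0],[6,3],[8,0],[8,3],[9,2],[11,0],[13,1],[13,4],[14,0],[14,3],[16,0],[16,3],[17,2],[18,4],[20,0],[22,1],[22,4],[26,0],[28,1],[28,4],[30,0],[32,0],[32,3],[33,0],[35,4],[36,0],[36,3],[38,0],[38,3],[39,2],[40,0],[40,3],[41,0],[43,4],[44,4],[45,0],[45,3],[47,0],[47,3],[48,2],[49,4],[50,0],[50,3],[53,0],[56,0],[58,0],[58,3],[63,4],[64,4],[65,0],[65,3],[67,0],[67,3],[68,2],[69,0],[69,3],[71,4],[72,4]]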